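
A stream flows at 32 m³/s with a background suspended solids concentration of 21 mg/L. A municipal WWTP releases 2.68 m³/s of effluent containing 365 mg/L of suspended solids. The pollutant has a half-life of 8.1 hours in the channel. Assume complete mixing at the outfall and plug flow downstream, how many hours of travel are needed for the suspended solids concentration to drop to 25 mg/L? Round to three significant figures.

Conservation of mass: C = (32.00·21.00 + 2.680·365.0) / 34.68 = 1650/34.68 = 47.58 mg/L.
Half-life 8.1 h → k = ln 2 / 8.1 = 0.08557 h⁻¹ = 2.054 d⁻¹.
47.58·exp(−k·t) = 25 → t = ln(47.58/25)/k = 27080 s = 7.521 h.

7.52 h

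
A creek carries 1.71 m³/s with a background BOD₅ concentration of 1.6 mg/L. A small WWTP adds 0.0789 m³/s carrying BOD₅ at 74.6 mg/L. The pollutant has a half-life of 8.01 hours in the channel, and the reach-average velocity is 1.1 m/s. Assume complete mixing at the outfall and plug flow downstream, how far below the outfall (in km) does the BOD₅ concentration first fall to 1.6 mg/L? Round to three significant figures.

Mass balance: C = (1.710·1.600 + 0.07890·74.60) / 1.789 = 8.622/1.789 = 4.820 mg/L.
Half-life 8.01 h → k = ln 2 / 8.01 = 0.08654 h⁻¹ = 2.077 d⁻¹.
Set 4.820·exp(−k·t) = 1.6 → t = ln(4.820/1.6)/k = 45870 s = 12.74 h.
Distance = v·t = 1.1·45870 = 50460 m = 50.46 km.

50.5 km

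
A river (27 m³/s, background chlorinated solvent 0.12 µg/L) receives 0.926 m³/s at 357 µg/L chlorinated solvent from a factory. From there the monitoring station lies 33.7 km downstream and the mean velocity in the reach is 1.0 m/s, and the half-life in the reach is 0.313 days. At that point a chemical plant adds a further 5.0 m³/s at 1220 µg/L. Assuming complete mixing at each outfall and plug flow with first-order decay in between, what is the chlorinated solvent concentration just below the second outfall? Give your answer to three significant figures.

Mixed concentration C = ΣQC/ΣQ = (27.00·0.1200 + 0.9260·357.0) / 27.93 = 333.8/27.93 = 11.95 µg/L; combined flow 27.93 m³/s.
Travel time t = 33.7·1000 / 1.0 = 33700 s = 9.361 h.
Half-life 0.313 d → k = ln 2 / 0.313 = 2.215 d⁻¹.
Applying C = C₀e^(−kt): 11.95 × 0.4216 = 5.039 µg/L.
At the second outfall, C = (27.93·5.039 + 5.000·1220) / (27.93 + 5.000) = 189.5 µg/L.

190 µg/L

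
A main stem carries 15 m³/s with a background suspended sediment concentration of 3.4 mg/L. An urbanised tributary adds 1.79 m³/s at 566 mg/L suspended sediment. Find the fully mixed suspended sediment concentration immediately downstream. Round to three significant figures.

Conservation of mass: C = (15.00·3.400 + 1.790·566.0) / 16.79 = 1064/16.79 = 63.38 mg/L.

63.4 mg/L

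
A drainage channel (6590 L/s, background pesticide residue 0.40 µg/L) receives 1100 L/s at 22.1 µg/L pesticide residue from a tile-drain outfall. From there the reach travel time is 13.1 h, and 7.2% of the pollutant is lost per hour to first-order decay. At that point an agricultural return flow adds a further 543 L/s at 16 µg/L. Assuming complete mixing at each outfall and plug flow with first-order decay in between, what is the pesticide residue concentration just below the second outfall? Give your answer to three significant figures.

2.29 µg/L

Flow-weighted average: C = (6590·0.4000 + 1100·22.10) / 7690 = 26950/7690 = 3.504 µg/L; combined flow 7690 L/s.
7.2%/h lost → k = −ln(1 − 0.072) = 0.07472 h⁻¹.
First-order decay: C = 3.504·exp(−k·t) = 3.504·0.3757 = 1.317 µg/L.
At the second outfall, C = (7690·1.317 + 543.0·16.00) / (7690 + 543.0) = 2.285 µg/L.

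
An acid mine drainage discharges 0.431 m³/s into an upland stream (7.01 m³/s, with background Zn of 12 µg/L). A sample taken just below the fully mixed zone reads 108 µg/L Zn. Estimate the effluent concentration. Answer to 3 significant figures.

Mass balance: 7.010·12.00 + 0.4310·Cₑ = 7.441·108.0
→ Cₑ = (7.441·108.0 − 7.010·12.00) / 0.4310 = 1669 µg/L.

1670 µg/L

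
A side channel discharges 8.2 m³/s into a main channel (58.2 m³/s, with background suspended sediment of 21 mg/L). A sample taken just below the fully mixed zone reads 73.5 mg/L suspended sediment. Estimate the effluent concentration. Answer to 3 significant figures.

Mass balance: 58.20·21.00 + 8.200·Cₑ = 66.40·73.50
→ Cₑ = (66.40·73.50 − 58.20·21.00) / 8.200 = 446.1 mg/L.

446 mg/L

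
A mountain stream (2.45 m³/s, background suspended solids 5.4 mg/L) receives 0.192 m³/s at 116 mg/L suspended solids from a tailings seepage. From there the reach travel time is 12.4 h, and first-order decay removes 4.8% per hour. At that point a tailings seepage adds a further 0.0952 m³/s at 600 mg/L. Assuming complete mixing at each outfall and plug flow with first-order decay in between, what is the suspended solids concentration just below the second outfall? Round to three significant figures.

Mixed concentration C = ΣQC/ΣQ = (2.450·5.400 + 0.1920·116.0) / 2.642 = 35.50/2.642 = 13.44 mg/L; combined flow 2.642 m³/s.
4.8%/h lost → k = −ln(1 − 0.048) = 0.04919 h⁻¹.
Applying C = C₀e^(−kt): 13.44 × 0.5434 = 7.302 mg/L.
Second outfall: C = (2.642·7.302 + 0.09520·600.0)/2.737 = 27.92 mg/L.

27.9 mg/L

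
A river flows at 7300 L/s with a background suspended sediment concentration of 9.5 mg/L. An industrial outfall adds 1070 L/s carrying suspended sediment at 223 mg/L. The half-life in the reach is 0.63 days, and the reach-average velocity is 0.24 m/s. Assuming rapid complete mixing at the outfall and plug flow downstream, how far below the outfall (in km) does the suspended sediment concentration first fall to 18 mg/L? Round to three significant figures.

13.5 km

Conservation of mass: C = (7300·9.500 + 1070·223.0) / 8370 = 308000/8370 = 36.79 mg/L.
Half-life 0.63 d → k = ln 2 / 0.63 = 1.100 d⁻¹.
Set 36.79·exp(−k·t) = 18 → t = ln(36.79/18)/k = 56140 s = 15.60 h.
Distance = v·t = 0.24·56140 = 13470 m = 13.47 km.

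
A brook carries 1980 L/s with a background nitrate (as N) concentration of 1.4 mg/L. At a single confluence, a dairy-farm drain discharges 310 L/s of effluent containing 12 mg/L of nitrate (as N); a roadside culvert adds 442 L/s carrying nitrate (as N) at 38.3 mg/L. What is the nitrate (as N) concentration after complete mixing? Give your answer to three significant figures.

Mixed concentration C = ΣQC/ΣQ = (1980·1.400 + 310.0·12.00 + 442.0·38.30) / 2732 = 23420/2732 = 8.573 mg/L.

8.57 mg/L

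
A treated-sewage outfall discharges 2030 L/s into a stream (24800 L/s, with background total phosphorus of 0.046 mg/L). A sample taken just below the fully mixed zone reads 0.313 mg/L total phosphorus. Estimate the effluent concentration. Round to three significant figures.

Mass balance: 24800·0.04600 + 2030·Cₑ = 26830·0.3130
→ Cₑ = (26830·0.3130 − 24800·0.04600) / 2030 = 3.575 mg/L.

3.57 mg/L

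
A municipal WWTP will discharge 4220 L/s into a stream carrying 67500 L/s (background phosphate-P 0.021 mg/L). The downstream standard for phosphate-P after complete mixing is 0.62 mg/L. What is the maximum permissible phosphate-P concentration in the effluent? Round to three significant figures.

At the limit, (Qr·Cr + Qe·Cₑ)/(Qr + Qe) = 0.62:
Cₑ = (71720·0.62 − 67500·0.02100) / 4220 = 10.20 mg/L.

10.2 mg/L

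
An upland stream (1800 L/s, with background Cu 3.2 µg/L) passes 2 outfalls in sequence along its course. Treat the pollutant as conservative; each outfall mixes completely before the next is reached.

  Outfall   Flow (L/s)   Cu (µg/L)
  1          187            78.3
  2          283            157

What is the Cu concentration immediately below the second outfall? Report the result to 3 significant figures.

28.6 µg/L

After outfall 1: Q = 1800 + 187.0 = 1987 L/s; C = (1800·3.200 + 187.0·78.30)/1987 = 10.27 µg/L.
After outfall 2: Q = 1987 + 283.0 = 2270 L/s; C = (1987·10.27 + 283.0·157.0)/2270 = 28.56 µg/L.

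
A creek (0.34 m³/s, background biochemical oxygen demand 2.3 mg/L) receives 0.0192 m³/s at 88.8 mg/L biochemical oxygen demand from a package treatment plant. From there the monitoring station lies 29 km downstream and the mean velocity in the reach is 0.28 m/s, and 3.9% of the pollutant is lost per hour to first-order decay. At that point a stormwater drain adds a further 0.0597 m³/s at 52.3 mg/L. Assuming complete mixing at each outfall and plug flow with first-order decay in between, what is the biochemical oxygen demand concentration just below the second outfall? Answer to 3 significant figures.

Mixed concentration C = ΣQC/ΣQ = (0.3400·2.300 + 0.01920·88.80) / 0.3592 = 2.487/0.3592 = 6.924 mg/L; combined flow 0.3592 m³/s.
Travel time t = 29·1000 / 0.28 = 103600 s = 28.77 h.
3.9%/h lost → k = −ln(1 − 0.039) = 0.03978 h⁻¹.
Applying C = C₀e^(−kt): 6.924 × 0.3184 = 2.204 mg/L.
At the second outfall, C = (0.3592·2.204 + 0.05970·52.30) / (0.3592 + 0.05970) = 9.344 mg/L.

9.34 mg/L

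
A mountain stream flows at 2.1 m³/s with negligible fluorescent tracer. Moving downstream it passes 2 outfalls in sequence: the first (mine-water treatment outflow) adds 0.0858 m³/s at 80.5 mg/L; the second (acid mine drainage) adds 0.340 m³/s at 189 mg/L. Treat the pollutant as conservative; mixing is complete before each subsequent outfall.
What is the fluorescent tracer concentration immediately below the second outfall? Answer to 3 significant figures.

28.2 mg/L

After outfall 1: Q = 2.100 + 0.08580 = 2.186 m³/s; C = (2.100·0 + 0.08580·80.50)/2.186 = 3.160 mg/L.
After outfall 2: Q = 2.186 + 0.3400 = 2.526 m³/s; C = (2.186·3.160 + 0.3400·189.0)/2.526 = 28.18 mg/L.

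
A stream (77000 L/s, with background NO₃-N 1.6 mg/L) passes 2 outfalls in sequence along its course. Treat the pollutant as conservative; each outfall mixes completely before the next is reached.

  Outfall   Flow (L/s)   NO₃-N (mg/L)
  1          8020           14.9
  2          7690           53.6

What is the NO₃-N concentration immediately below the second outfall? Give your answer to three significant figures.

7.06 mg/L

After outfall 1: Q = 77000 + 8020 = 85020 L/s; C = (77000·1.600 + 8020·14.90)/85020 = 2.855 mg/L.
After outfall 2: Q = 85020 + 7690 = 92710 L/s; C = (85020·2.855 + 7690·53.60)/92710 = 7.064 mg/L.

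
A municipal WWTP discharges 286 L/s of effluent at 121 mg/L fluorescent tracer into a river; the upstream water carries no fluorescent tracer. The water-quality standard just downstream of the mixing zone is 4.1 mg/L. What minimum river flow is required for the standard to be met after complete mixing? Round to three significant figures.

Set C_mix = 4.1: (Q·0 + 286.0·121.0) / (Q + 286.0) = 4.1
→ Q = 286.0·(121.0 − 4.1)/(4.1 − 0) = 8154 L/s.

8150 L/s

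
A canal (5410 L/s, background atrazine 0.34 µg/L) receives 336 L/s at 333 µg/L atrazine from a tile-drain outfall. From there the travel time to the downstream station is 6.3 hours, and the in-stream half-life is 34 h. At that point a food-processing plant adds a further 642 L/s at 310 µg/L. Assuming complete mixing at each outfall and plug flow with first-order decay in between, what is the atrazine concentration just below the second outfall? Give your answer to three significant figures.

Mass balance: C = (5410·0.3400 + 336.0·333.0) / 5746 = 113700/5746 = 19.79 µg/L; combined flow 5746 L/s.
Half-life 34 h → k = ln 2 / 34 = 0.02039 h⁻¹ = 0.4893 d⁻¹.
Decay over the reach: 19.79·exp(−kt) = 19.79·0.8795 = 17.41 µg/L.
Second outfall: C = (5746·17.41 + 642.0·310.0)/6388 = 46.81 µg/L.

46.8 µg/L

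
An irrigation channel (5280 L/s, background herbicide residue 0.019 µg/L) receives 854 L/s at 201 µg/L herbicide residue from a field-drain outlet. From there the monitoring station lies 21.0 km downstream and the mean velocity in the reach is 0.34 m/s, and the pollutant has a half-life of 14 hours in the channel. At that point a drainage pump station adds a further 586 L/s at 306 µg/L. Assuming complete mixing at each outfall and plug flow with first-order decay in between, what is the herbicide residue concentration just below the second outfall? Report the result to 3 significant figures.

37.6 µg/L

Mass balance: C = (5280·0.01900 + 854.0·201.0) / 6134 = 171800/6134 = 28.00 µg/L; combined flow 6134 L/s.
Travel time t = 21.0·1000 / 0.34 = 61760 s = 17.16 h.
Half-life 14 h → k = ln 2 / 14 = 0.04951 h⁻¹ = 1.188 d⁻¹.
Applying C = C₀e^(−kt): 28.00 × 0.4277 = 11.97 µg/L.
Second outfall: C = (6134·11.97 + 586.0·306.0)/6720 = 37.61 µg/L.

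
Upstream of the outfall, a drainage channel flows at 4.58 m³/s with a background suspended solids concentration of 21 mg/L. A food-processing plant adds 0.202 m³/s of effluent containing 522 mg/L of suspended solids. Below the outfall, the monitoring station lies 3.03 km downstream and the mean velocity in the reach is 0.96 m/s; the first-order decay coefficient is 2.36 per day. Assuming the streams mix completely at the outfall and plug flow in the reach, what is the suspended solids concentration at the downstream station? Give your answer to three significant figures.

After mixing, C = (4.580·21.00 + 0.2020·522.0) / 4.782 = 201.6/4.782 = 42.16 mg/L.
Travel time t = 3.03·1000 / 0.96 = 3156 s = 0.8767 h.
Applying C = C₀e^(−kt): 42.16 × 0.9174 = 38.68 mg/L.

38.7 mg/L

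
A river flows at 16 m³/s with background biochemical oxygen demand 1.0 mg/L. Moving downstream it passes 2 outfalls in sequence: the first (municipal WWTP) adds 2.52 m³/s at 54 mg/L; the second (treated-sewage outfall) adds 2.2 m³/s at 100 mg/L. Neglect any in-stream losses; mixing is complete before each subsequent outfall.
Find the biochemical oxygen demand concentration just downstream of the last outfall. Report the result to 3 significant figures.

After outfall 1: Q = 16.00 + 2.520 = 18.52 m³/s; C = (16.00·1.000 + 2.520·54.00)/18.52 = 8.212 mg/L.
After outfall 2: Q = 18.52 + 2.200 = 20.72 m³/s; C = (18.52·8.212 + 2.200·100.0)/20.72 = 17.96 mg/L.

18.0 mg/L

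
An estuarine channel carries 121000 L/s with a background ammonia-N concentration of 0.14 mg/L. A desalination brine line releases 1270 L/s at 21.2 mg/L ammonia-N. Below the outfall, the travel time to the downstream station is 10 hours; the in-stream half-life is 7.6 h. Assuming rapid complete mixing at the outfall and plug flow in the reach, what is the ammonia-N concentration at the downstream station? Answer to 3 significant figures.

0.144 mg/L

Conservation of mass: C = (121000·0.1400 + 1270·21.20) / 122300 = 43860/122300 = 0.3587 mg/L.
Half-life 7.6 h → k = ln 2 / 7.6 = 0.09120 h⁻¹ = 2.189 d⁻¹.
After decay, C = 0.3587 × e^(−kt) = 0.3587 × 0.4017 = 0.1441 mg/L.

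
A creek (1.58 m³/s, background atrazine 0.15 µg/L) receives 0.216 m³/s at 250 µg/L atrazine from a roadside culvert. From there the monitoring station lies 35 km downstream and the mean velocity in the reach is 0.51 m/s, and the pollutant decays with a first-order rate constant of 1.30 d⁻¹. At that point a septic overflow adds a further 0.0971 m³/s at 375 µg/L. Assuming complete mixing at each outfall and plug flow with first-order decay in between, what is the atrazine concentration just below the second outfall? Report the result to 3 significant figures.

Mass balance: C = (1.580·0.1500 + 0.2160·250.0) / 1.796 = 54.24/1.796 = 30.20 µg/L; combined flow 1.796 m³/s.
Travel time t = 35·1000 / 0.51 = 68630 s = 19.06 h.
After decay, C = 30.20 × e^(−kt) = 30.20 × 0.3561 = 10.75 µg/L.
At the second outfall, C = (1.796·10.75 + 0.09710·375.0) / (1.796 + 0.09710) = 29.44 µg/L.

29.4 µg/L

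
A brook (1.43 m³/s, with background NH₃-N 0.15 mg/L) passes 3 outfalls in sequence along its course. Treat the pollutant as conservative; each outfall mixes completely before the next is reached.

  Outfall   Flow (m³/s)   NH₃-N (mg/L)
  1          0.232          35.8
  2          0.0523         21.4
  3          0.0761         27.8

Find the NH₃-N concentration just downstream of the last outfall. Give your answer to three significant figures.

6.57 mg/L

After outfall 1: Q = 1.430 + 0.2320 = 1.662 m³/s; C = (1.430·0.1500 + 0.2320·35.80)/1.662 = 5.126 mg/L.
After outfall 2: Q = 1.662 + 0.05230 = 1.714 m³/s; C = (1.662·5.126 + 0.05230·21.40)/1.714 = 5.623 mg/L.
After outfall 3: Q = 1.714 + 0.07610 = 1.790 m³/s; C = (1.714·5.623 + 0.07610·27.80)/1.790 = 6.566 mg/L.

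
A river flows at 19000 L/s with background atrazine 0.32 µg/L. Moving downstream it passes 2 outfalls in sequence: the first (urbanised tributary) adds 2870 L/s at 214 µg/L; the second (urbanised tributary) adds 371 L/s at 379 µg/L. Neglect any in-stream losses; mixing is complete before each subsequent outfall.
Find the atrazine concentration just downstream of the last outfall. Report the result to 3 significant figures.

34.2 µg/L

After outfall 1: Q = 19000 + 2870 = 21870 L/s; C = (19000·0.3200 + 2870·214.0)/21870 = 28.36 µg/L.
After outfall 2: Q = 21870 + 371.0 = 22240 L/s; C = (21870·28.36 + 371.0·379.0)/22240 = 34.21 µg/L.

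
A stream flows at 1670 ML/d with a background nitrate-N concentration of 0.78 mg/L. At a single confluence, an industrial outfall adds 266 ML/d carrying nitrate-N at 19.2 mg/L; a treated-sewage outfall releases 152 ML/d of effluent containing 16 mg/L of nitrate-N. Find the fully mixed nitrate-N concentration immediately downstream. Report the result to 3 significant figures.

Mixed concentration C = ΣQC/ΣQ = (1670·0.7800 + 266.0·19.20 + 152.0·16.00) / 2088 = 8842/2088 = 4.235 mg/L.

4.23 mg/L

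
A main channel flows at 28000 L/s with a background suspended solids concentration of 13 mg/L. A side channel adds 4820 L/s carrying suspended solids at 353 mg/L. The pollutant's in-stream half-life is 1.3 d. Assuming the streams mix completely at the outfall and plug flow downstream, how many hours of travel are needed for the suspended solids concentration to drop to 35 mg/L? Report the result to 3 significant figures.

26.4 h

After mixing, C = (28000·13.00 + 4820·353.0) / 32820 = 2065000/32820 = 62.93 mg/L.
Half-life 1.3 d → k = ln 2 / 1.3 = 0.5332 d⁻¹.
62.93·exp(−k·t) = 35 → t = ln(62.93/35)/k = 95070 s = 26.41 h.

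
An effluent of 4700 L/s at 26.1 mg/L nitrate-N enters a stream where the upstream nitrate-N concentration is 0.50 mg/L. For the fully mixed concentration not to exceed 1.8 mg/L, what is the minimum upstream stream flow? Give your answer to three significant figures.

Set C_mix = 1.8: (Q·0.5000 + 4700·26.10) / (Q + 4700) = 1.8
→ Q = 4700·(26.10 − 1.8)/(1.8 − 0.5000) = 87850 L/s.

87900 L/s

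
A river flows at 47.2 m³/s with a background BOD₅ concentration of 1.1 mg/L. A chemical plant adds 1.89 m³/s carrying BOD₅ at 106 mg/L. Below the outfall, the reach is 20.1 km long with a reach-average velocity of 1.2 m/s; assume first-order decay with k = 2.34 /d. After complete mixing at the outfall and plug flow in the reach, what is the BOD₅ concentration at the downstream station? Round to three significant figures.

3.26 mg/L

Flow-weighted average: C = (47.20·1.100 + 1.890·106.0) / 49.09 = 252.3/49.09 = 5.139 mg/L.
Travel time t = 20.1·1000 / 1.2 = 16750 s = 4.653 h.
Applying C = C₀e^(−kt): 5.139 × 0.6353 = 3.265 mg/L.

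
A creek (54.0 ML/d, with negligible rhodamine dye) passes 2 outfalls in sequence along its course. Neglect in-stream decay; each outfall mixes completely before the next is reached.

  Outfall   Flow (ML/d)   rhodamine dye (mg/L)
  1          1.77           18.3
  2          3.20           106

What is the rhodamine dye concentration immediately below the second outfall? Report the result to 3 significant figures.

6.30 mg/L

Outfall 1: combined Q = 55.77 ML/d; C = (54.00·0 + 1.770·18.30)/55.77 = 0.5808 mg/L.
Outfall 2: combined Q = 58.97 ML/d; C = (55.77·0.5808 + 3.200·106.0)/58.97 = 6.301 mg/L.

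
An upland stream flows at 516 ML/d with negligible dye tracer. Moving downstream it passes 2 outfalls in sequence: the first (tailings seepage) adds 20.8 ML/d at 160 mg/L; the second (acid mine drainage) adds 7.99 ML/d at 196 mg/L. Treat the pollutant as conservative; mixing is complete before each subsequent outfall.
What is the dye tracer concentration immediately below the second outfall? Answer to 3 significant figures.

Below outfall 1: Q → 536.8 ML/d, C = (516.0·0 + 20.80·160.0)/536.8 = 6.200 mg/L.
Below outfall 2: Q → 544.8 ML/d, C = (536.8·6.200 + 7.990·196.0)/544.8 = 8.983 mg/L.

8.98 mg/L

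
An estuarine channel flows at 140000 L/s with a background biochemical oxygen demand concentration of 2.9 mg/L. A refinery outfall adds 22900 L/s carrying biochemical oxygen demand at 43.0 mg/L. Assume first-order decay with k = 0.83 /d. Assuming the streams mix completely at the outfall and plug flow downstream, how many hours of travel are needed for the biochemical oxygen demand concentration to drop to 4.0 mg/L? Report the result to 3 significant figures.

21.9 h

Mixed concentration C = ΣQC/ΣQ = (140000·2.900 + 22900·43.00) / 162900 = 1391000/162900 = 8.537 mg/L.
8.537·exp(−k·t) = 4.0 → t = ln(8.537/4.0)/k = 78920 s = 21.92 h.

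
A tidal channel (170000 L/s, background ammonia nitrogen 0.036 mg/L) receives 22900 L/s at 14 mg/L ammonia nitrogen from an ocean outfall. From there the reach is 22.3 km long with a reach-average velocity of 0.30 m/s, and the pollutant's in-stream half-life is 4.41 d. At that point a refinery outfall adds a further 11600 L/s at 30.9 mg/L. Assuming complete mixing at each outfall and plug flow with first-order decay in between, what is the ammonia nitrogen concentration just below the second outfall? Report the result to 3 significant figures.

Conservation of mass: C = (170000·0.03600 + 22900·14.00) / 192900 = 326700/192900 = 1.694 mg/L; combined flow 192900 L/s.
Travel time t = 22.3·1000 / 0.30 = 74330 s = 20.65 h.
Half-life 4.41 d → k = ln 2 / 4.41 = 0.1572 d⁻¹.
First-order decay: C = 1.694·exp(−k·t) = 1.694·0.8735 = 1.480 mg/L.
Second outfall: C = (192900·1.480 + 11600·30.90)/204500 = 3.148 mg/L.

3.15 mg/L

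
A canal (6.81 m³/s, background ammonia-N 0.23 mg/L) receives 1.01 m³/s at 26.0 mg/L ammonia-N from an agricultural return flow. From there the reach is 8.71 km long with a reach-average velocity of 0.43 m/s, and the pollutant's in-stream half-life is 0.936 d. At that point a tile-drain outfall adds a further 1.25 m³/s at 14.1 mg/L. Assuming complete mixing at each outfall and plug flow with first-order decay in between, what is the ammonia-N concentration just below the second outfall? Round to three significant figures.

After mixing, C = (6.810·0.2300 + 1.010·26.00) / 7.820 = 27.83/7.820 = 3.558 mg/L; combined flow 7.820 m³/s.
Travel time t = 8.71·1000 / 0.43 = 20260 s = 5.627 h.
Half-life 0.936 d → k = ln 2 / 0.936 = 0.7405 d⁻¹.
After decay, C = 3.558 × e^(−kt) = 3.558 × 0.8406 = 2.991 mg/L.
Second outfall: C = (7.820·2.991 + 1.250·14.10)/9.070 = 4.522 mg/L.

4.52 mg/L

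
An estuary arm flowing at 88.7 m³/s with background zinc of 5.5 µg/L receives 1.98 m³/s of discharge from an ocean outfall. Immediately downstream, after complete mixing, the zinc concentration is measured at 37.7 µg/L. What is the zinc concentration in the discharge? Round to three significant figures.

Mass balance: 88.70·5.500 + 1.980·Cₑ = 90.68·37.70
→ Cₑ = (90.68·37.70 − 88.70·5.500) / 1.980 = 1480 µg/L.

1480 µg/L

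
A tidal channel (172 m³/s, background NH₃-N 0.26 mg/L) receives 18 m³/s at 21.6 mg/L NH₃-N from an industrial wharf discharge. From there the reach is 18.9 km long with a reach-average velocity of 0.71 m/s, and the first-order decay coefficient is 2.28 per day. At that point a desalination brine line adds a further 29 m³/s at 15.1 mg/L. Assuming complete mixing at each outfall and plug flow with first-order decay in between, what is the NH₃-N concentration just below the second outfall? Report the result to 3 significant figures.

2.98 mg/L

Mass balance: C = (172.0·0.2600 + 18.00·21.60) / 190.0 = 433.5/190.0 = 2.282 mg/L; combined flow 190.0 m³/s.
Travel time t = 18.9·1000 / 0.71 = 26620 s = 7.394 h.
First-order decay: C = 2.282·exp(−k·t) = 2.282·0.4954 = 1.130 mg/L.
Second outfall: C = (190.0·1.130 + 29.00·15.10)/219.0 = 2.980 mg/L.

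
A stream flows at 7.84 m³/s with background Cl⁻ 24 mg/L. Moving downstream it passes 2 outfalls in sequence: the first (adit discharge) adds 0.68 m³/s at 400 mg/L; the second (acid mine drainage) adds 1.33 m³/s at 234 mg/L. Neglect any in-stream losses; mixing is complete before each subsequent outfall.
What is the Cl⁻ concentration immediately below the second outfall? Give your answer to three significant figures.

78.3 mg/L

Below outfall 1: Q → 8.520 m³/s, C = (7.840·24.00 + 0.6800·400.0)/8.520 = 54.01 mg/L.
Below outfall 2: Q → 9.850 m³/s, C = (8.520·54.01 + 1.330·234.0)/9.850 = 78.31 mg/L.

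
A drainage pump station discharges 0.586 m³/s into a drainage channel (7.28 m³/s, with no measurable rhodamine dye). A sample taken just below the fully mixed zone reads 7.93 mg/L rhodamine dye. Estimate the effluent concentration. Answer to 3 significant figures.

106 mg/L

Mass balance: 7.280·0 + 0.5860·Cₑ = 7.866·7.930
→ Cₑ = (7.866·7.930 − 7.280·0) / 0.5860 = 106.4 mg/L.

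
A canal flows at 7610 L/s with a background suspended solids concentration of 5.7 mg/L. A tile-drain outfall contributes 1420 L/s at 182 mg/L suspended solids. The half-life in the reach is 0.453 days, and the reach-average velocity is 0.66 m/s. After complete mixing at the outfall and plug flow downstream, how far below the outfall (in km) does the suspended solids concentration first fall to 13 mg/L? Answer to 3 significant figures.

35.2 km

Flow-weighted average: C = (7610·5.700 + 1420·182.0) / 9030 = 301800/9030 = 33.42 mg/L.
Half-life 0.453 d → k = ln 2 / 0.453 = 1.530 d⁻¹.
Set 33.42·exp(−k·t) = 13 → t = ln(33.42/13)/k = 53320 s = 14.81 h.
Distance = v·t = 0.66·53320 = 35190 m = 35.19 km.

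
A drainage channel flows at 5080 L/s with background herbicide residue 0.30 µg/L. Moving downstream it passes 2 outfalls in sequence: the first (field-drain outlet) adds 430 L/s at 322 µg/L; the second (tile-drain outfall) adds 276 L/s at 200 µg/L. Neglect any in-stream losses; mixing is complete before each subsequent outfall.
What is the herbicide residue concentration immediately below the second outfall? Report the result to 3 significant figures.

33.7 µg/L

Below outfall 1: Q → 5510 L/s, C = (5080·0.3000 + 430.0·322.0)/5510 = 25.41 µg/L.
Below outfall 2: Q → 5786 L/s, C = (5510·25.41 + 276.0·200.0)/5786 = 33.73 µg/L.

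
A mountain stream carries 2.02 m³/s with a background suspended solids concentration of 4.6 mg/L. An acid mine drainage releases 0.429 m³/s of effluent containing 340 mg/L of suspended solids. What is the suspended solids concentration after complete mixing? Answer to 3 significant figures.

63.4 mg/L

After mixing, C = (2.020·4.600 + 0.4290·340.0) / 2.449 = 155.2/2.449 = 63.35 mg/L.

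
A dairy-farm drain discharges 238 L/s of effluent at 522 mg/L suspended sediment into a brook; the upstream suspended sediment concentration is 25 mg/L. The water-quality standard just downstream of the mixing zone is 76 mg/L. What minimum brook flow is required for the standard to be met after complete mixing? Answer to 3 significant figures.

Set C_mix = 76: (Q·25.00 + 238.0·522.0) / (Q + 238.0) = 76
→ Q = 238.0·(522.0 − 76)/(76 − 25.00) = 2081 L/s.

2080 L/s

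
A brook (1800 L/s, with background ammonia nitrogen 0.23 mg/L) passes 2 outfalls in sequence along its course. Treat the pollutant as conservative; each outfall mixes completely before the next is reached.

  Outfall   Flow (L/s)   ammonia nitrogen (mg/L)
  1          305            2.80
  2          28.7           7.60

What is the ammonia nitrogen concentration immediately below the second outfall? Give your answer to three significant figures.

0.696 mg/L

Below outfall 1: Q → 2105 L/s, C = (1800·0.2300 + 305.0·2.800)/2105 = 0.6024 mg/L.
Below outfall 2: Q → 2134 L/s, C = (2105·0.6024 + 28.70·7.600)/2134 = 0.6965 mg/L.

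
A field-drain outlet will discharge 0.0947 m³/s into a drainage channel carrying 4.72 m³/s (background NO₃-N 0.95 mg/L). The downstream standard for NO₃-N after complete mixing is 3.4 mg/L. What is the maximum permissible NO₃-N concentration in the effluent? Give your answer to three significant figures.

126 mg/L

At the limit, (Qr·Cr + Qe·Cₑ)/(Qr + Qe) = 3.4:
Cₑ = (4.815·3.4 − 4.720·0.9500) / 0.09470 = 125.5 mg/L.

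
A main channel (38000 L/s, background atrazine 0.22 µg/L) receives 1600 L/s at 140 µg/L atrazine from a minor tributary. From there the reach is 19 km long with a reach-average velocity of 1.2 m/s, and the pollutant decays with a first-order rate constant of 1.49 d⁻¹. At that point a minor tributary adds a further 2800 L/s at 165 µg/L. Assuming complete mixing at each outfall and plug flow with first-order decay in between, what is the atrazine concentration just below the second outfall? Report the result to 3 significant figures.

15.1 µg/L

After mixing, C = (38000·0.2200 + 1600·140.0) / 39600 = 232400/39600 = 5.868 µg/L; combined flow 39600 L/s.
Travel time t = 19·1000 / 1.2 = 15830 s = 4.398 h.
After decay, C = 5.868 × e^(−kt) = 5.868 × 0.7611 = 4.466 µg/L.
At the second outfall, C = (39600·4.466 + 2800·165.0) / (39600 + 2800) = 15.07 µg/L.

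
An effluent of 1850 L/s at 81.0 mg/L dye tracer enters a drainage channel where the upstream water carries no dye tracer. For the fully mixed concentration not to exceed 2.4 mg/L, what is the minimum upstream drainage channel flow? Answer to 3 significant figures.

Set C_mix = 2.4: (Q·0 + 1850·81.00) / (Q + 1850) = 2.4
→ Q = 1850·(81.00 − 2.4)/(2.4 − 0) = 60590 L/s.

60600 L/s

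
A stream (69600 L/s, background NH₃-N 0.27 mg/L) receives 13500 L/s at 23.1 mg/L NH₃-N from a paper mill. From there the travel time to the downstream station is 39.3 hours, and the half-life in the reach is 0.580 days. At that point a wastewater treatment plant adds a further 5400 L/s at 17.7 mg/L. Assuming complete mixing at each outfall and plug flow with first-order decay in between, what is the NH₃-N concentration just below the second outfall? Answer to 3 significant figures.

Mixed concentration C = ΣQC/ΣQ = (69600·0.2700 + 13500·23.10) / 83100 = 330600/83100 = 3.979 mg/L; combined flow 83100 L/s.
Half-life 0.580 d → k = ln 2 / 0.580 = 1.195 d⁻¹.
Decay over the reach: 3.979·exp(−kt) = 3.979·0.1413 = 0.5622 mg/L.
At the second outfall, C = (83100·0.5622 + 5400·17.70) / (83100 + 5400) = 1.608 mg/L.

1.61 mg/L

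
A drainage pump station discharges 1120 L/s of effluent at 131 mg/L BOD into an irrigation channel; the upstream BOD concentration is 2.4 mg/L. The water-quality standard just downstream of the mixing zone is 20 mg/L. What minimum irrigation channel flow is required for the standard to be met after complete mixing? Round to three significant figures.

7060 L/s

Set C_mix = 20: (Q·2.400 + 1120·131.0) / (Q + 1120) = 20
→ Q = 1120·(131.0 − 20)/(20 − 2.400) = 7064 L/s.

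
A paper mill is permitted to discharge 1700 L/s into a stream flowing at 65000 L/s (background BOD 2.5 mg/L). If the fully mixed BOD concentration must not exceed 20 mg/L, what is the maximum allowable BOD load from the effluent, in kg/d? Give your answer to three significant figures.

Mass balance at the limit: 65000·2.500 + 1700·Cₑ = 66700·20 → Cₑ = 689.1 mg/L.
1700 L/s = 1.700 m³/s. Load = 1.700 m³/s × 689.1 g/m³ × 86 400 s/d = 101200 kg/d.

101000 kg/d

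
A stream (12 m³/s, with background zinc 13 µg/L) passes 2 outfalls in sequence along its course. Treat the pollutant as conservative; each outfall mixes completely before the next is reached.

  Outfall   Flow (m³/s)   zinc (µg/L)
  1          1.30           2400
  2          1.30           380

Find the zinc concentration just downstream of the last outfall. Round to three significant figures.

After outfall 1: Q = 12.00 + 1.300 = 13.30 m³/s; C = (12.00·13.00 + 1.300·2400)/13.30 = 246.3 µg/L.
After outfall 2: Q = 13.30 + 1.300 = 14.60 m³/s; C = (13.30·246.3 + 1.300·380.0)/14.60 = 258.2 µg/L.

258 µg/L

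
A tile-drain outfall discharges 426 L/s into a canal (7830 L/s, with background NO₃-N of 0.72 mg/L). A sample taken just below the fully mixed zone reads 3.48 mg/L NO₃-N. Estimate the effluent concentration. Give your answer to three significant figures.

Mass balance: 7830·0.7200 + 426.0·Cₑ = 8256·3.480
→ Cₑ = (8256·3.480 − 7830·0.7200) / 426.0 = 54.21 mg/L.

54.2 mg/L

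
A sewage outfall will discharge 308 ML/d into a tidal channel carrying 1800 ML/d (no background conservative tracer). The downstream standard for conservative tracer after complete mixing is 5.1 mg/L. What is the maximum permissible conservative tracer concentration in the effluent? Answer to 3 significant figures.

At the limit, (Qr·Cr + Qe·Cₑ)/(Qr + Qe) = 5.1:
Cₑ = (2108·5.1 − 1800·0) / 308.0 = 34.91 mg/L.

34.9 mg/L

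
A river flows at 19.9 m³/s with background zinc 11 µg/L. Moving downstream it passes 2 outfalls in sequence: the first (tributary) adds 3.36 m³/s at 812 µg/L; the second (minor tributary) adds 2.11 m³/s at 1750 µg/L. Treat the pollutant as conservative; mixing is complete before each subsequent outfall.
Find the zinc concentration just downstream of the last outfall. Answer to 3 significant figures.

262 µg/L

After outfall 1: Q = 19.90 + 3.360 = 23.26 m³/s; C = (19.90·11.00 + 3.360·812.0)/23.26 = 126.7 µg/L.
After outfall 2: Q = 23.26 + 2.110 = 25.37 m³/s; C = (23.26·126.7 + 2.110·1750)/25.37 = 261.7 µg/L.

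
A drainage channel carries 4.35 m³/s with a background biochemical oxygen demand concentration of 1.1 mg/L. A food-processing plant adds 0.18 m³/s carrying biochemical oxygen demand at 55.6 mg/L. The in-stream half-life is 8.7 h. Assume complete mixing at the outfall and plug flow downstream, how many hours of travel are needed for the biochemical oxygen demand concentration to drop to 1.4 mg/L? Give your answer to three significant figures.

10.6 h

Mixed concentration C = ΣQC/ΣQ = (4.350·1.100 + 0.1800·55.60) / 4.530 = 14.79/4.530 = 3.266 mg/L.
Half-life 8.7 h → k = ln 2 / 8.7 = 0.07967 h⁻¹ = 1.912 d⁻¹.
3.266·exp(−k·t) = 1.4 → t = ln(3.266/1.4)/k = 38270 s = 10.63 h.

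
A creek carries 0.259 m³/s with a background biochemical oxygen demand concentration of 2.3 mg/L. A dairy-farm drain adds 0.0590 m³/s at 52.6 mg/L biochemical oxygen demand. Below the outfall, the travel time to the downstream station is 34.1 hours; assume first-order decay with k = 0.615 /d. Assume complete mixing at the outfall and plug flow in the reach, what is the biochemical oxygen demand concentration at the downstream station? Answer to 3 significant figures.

4.85 mg/L

Conservation of mass: C = (0.2590·2.300 + 0.05900·52.60) / 0.3180 = 3.699/0.3180 = 11.63 mg/L.
After decay, C = 11.63 × e^(−kt) = 11.63 × 0.4174 = 4.855 mg/L.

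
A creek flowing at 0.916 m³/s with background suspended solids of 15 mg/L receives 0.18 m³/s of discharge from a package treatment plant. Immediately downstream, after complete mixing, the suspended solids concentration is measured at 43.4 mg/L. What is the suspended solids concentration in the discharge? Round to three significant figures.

188 mg/L

Mass balance: 0.9160·15.00 + 0.1800·Cₑ = 1.096·43.40
→ Cₑ = (1.096·43.40 − 0.9160·15.00) / 0.1800 = 187.9 mg/L.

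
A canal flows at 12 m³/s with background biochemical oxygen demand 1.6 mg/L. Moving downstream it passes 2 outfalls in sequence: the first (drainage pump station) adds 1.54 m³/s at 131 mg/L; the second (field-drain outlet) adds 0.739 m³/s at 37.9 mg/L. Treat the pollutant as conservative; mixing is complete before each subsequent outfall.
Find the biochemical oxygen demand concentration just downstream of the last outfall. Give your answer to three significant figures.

17.4 mg/L

Outfall 1: combined Q = 13.54 m³/s; C = (12.00·1.600 + 1.540·131.0)/13.54 = 16.32 mg/L.
Outfall 2: combined Q = 14.28 m³/s; C = (13.54·16.32 + 0.7390·37.90)/14.28 = 17.43 mg/L.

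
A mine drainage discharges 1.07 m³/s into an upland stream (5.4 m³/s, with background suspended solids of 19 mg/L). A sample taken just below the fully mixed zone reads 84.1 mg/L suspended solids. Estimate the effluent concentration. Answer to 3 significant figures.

Mass balance: 5.400·19.00 + 1.070·Cₑ = 6.470·84.10
→ Cₑ = (6.470·84.10 − 5.400·19.00) / 1.070 = 412.6 mg/L.

413 mg/L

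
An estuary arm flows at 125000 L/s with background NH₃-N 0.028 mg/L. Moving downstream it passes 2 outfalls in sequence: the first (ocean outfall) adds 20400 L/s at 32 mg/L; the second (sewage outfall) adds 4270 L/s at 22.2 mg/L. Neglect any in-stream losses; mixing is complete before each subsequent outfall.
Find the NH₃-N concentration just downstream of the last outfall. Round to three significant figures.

Below outfall 1: Q → 145400 L/s, C = (125000·0.02800 + 20400·32.00)/145400 = 4.514 mg/L.
Below outfall 2: Q → 149700 L/s, C = (145400·4.514 + 4270·22.20)/149700 = 5.018 mg/L.

5.02 mg/L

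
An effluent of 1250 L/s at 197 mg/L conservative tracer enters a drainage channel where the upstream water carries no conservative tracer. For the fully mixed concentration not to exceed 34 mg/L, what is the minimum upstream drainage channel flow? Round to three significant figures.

5990 L/s

Set C_mix = 34: (Q·0 + 1250·197.0) / (Q + 1250) = 34
→ Q = 1250·(197.0 − 34)/(34 − 0) = 5993 L/s.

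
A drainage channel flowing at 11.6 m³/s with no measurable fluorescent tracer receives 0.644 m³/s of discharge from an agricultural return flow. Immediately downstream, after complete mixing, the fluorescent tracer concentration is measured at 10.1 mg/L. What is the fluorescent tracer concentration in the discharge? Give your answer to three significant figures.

Mass balance: 11.60·0 + 0.6440·Cₑ = 12.24·10.10
→ Cₑ = (12.24·10.10 − 11.60·0) / 0.6440 = 192.0 mg/L.

192 mg/L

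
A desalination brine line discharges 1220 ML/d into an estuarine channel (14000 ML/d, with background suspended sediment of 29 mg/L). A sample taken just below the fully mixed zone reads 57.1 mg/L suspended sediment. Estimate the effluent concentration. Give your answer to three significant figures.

Mass balance: 14000·29.00 + 1220·Cₑ = 15220·57.10
→ Cₑ = (15220·57.10 − 14000·29.00) / 1220 = 379.6 mg/L.

380 mg/L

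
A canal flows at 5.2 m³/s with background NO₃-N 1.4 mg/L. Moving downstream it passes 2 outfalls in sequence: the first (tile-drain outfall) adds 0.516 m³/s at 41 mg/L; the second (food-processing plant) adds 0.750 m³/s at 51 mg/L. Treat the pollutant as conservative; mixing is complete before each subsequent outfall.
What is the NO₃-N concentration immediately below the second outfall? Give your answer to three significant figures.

Outfall 1: combined Q = 5.716 m³/s; C = (5.200·1.400 + 0.5160·41.00)/5.716 = 4.975 mg/L.
Outfall 2: combined Q = 6.466 m³/s; C = (5.716·4.975 + 0.7500·51.00)/6.466 = 10.31 mg/L.

10.3 mg/L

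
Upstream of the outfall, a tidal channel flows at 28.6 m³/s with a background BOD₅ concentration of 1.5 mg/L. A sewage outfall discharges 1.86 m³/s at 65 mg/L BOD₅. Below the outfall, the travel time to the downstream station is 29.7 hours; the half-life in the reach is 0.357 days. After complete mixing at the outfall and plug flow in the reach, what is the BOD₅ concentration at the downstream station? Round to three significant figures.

Flow-weighted average: C = (28.60·1.500 + 1.860·65.00) / 30.46 = 163.8/30.46 = 5.378 mg/L.
Half-life 0.357 d → k = ln 2 / 0.357 = 1.942 d⁻¹.
Applying C = C₀e^(−kt): 5.378 × 0.09047 = 0.4865 mg/L.

0.487 mg/L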